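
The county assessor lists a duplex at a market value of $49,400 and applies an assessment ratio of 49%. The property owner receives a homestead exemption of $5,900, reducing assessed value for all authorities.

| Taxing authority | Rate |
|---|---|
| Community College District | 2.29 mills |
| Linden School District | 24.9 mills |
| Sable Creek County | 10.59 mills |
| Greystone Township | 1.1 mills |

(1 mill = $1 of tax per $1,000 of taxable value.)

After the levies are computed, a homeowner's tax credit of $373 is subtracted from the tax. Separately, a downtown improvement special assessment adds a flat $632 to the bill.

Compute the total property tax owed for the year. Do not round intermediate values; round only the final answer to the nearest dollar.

Assessed value = $49,400 × 0.49 = $24,206
Taxable value = $24,206 − $5,900 = $18,306
Community College District: $18,306 × 0.00229 = $41.92074
Linden School District: $18,306 × 0.0249 = $455.8194
Sable Creek County: $18,306 × 0.01059 = $193.86054
Greystone Township: $18,306 × 0.0011 = $20.1366
Levies subtotal = $711.73728
After credit = $711.73728 − $373 = $338.73728
Total = $338.73728 + $632 = $970.73728

$971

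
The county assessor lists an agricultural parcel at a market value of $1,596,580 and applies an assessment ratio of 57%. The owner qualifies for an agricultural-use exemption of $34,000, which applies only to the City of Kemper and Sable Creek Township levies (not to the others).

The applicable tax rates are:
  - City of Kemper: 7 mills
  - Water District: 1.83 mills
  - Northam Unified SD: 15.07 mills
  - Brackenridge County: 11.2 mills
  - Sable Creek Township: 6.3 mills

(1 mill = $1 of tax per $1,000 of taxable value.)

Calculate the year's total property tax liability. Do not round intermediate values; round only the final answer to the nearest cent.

Assessed value = $1,596,580 × 0.57 = $910,050.6
City of Kemper: ($910,050.6 − $34,000) × 0.007 = $876,050.6 × 0.007 = $6,132.3542
Water District: $910,050.6 × 0.00183 = $1,665.392598
Northam Unified SD: $910,050.6 × 0.01507 = $13,714.462542
Brackenridge County: $910,050.6 × 0.0112 = $10,192.56672
Sable Creek Township: ($910,050.6 − $34,000) × 0.0063 = $876,050.6 × 0.0063 = $5,519.11878
Total = $37,223.89484

$37,223.89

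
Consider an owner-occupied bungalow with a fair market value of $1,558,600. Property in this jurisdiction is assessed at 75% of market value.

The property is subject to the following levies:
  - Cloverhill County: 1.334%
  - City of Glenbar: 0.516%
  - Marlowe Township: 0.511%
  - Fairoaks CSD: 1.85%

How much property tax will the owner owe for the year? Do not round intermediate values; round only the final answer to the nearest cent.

Assessed value = $1,558,600 × 0.75 = $1,168,950
Cloverhill County: $1,168,950 × 0.01334 = $15,593.793
City of Glenbar: $1,168,950 × 0.00516 = $6,031.782
Marlowe Township: $1,168,950 × 0.00511 = $5,973.3345
Fairoaks CSD: $1,168,950 × 0.0185 = $21,625.575
Total = $15,593.793 + $6,031.782 + $5,973.3345 + $21,625.575 = $49,224.4845

$49,224.48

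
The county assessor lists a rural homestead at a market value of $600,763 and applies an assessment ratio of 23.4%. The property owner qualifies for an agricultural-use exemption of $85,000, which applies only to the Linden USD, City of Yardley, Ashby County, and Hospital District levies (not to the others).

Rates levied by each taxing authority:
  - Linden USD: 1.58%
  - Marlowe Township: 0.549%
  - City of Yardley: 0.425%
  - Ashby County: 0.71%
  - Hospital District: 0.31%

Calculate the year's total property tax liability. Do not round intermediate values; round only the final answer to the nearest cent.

$2,453.03

Assessed value = $600,763 × 0.234 = $140,578.542
Linden USD: ($140,578.542 − $85,000) × 0.0158 = $55,578.542 × 0.0158 = $878.1409636
Marlowe Township: $140,578.542 × 0.00549 = $771.77619558
City of Yardley: ($140,578.542 − $85,000) × 0.00425 = $55,578.542 × 0.00425 = $236.2088035
Ashby County: ($140,578.542 − $85,000) × 0.0071 = $55,578.542 × 0.0071 = $394.6076482
Hospital District: ($140,578.542 − $85,000) × 0.0031 = $55,578.542 × 0.0031 = $172.2934802
Total = $2,453.02709108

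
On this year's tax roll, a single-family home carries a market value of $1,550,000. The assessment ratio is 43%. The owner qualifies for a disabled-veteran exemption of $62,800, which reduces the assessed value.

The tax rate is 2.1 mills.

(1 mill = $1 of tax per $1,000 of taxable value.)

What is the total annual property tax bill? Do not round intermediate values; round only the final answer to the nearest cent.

Assessed value = $1,550,000 × 0.43 = $666,500
Taxable value = $666,500 − $62,800 = $603,700
Tax = $603,700 × 0.0021 = $1,267.77

$1,267.77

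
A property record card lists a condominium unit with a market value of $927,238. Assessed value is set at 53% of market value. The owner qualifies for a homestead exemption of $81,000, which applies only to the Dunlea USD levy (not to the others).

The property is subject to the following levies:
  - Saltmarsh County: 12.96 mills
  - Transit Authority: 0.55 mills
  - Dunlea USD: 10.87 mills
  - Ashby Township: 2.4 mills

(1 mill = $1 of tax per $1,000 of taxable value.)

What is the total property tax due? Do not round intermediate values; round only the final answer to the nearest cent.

Assessed value = $927,238 × 0.53 = $491,436.14
Saltmarsh County: $491,436.14 × 0.01296 = $6,369.0123744
Transit Authority: $491,436.14 × 0.00055 = $270.289877
Dunlea USD: ($491,436.14 − $81,000) × 0.01087 = $410,436.14 × 0.01087 = $4,461.4408418
Ashby Township: $491,436.14 × 0.0024 = $1,179.446736
Total = $12,280.1898292

$12,280.19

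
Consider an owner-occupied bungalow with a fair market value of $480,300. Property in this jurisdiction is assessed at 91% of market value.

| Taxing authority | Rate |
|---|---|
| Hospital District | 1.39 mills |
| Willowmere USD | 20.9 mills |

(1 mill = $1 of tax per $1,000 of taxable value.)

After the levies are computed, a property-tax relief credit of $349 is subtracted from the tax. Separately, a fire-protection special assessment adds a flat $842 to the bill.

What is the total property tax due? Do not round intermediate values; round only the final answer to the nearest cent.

$10,235.36

Assessed value = $480,300 × 0.91 = $437,073
Hospital District: $437,073 × 0.00139 = $607.53147
Willowmere USD: $437,073 × 0.0209 = $9,134.8257
Levies subtotal = $9,742.35717
After credit = $9,742.35717 − $349 = $9,393.35717
Total = $9,393.35717 + $842 = $10,235.35717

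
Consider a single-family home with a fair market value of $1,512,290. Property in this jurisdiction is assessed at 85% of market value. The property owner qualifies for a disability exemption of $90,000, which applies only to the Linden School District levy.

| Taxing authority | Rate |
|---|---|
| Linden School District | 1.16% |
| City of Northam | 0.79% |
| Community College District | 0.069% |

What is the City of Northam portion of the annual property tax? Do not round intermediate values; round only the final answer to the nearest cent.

Assessed value = $1,512,290 × 0.85 = $1,285,446.5
City of Northam taxable value = $1,285,446.5 (exemption does not apply)
City of Northam levy = $1,285,446.5 × 0.0079 = $10,155.02735

$10,155.03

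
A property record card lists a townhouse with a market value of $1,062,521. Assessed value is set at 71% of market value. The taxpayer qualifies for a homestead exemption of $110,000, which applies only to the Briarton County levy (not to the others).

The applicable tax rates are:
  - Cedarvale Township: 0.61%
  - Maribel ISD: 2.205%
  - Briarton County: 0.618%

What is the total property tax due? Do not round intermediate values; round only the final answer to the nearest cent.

$25,218.41

Assessed value = $1,062,521 × 0.71 = $754,389.91
Cedarvale Township: $754,389.91 × 0.0061 = $4,601.778451
Maribel ISD: $754,389.91 × 0.02205 = $16,634.2975155
Briarton County: ($754,389.91 − $110,000) × 0.00618 = $644,389.91 × 0.00618 = $3,982.3296438
Total = $25,218.4056103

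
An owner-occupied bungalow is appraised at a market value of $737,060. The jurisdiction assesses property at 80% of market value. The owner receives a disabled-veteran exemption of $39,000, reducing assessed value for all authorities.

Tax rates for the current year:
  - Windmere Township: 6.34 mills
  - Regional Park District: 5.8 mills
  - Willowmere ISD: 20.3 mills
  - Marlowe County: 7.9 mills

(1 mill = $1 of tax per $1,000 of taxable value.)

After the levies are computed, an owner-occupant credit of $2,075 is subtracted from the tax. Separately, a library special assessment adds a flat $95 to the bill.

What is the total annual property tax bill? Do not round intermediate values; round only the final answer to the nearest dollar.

Assessed value = $737,060 × 0.8 = $589,648
Taxable value = $589,648 − $39,000 = $550,648
Windmere Township: $550,648 × 0.00634 = $3,491.10832
Regional Park District: $550,648 × 0.0058 = $3,193.7584
Willowmere ISD: $550,648 × 0.0203 = $11,178.1544
Marlowe County: $550,648 × 0.0079 = $4,350.1192
Levies subtotal = $22,213.14032
After credit = $22,213.14032 − $2,075 = $20,138.14032
Total = $20,138.14032 + $95 = $20,233.14032

$20,233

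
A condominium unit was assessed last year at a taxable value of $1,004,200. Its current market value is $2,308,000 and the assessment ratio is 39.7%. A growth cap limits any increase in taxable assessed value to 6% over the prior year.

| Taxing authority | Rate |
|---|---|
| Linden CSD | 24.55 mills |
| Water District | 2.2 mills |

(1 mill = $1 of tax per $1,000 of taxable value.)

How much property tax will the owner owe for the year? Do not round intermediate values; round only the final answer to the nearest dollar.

$24,510

Uncapped assessed value = $2,308,000 × 0.397 = $916,276
Cap limit = $1,004,200 × 1.06 = $1,064,452
Taxable assessed value = min($916,276, $1,064,452) = $916,276 (cap does not bind)
Linden CSD: $916,276 × 0.02455 = $22,494.5758
Water District: $916,276 × 0.0022 = $2,015.8072
Total = $24,510.383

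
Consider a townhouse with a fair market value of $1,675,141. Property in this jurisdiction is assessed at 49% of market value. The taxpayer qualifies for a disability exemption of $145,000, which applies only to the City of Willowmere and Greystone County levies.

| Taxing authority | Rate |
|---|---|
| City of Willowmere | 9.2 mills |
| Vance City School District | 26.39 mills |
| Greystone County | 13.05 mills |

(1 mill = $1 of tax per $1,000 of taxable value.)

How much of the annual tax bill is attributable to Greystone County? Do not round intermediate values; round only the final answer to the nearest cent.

Assessed value = $1,675,141 × 0.49 = $820,819.09
Greystone County taxable value = $820,819.09 − $145,000 = $675,819.09
Greystone County levy = $675,819.09 × 0.01305 = $8,819.4391245

$8,819.44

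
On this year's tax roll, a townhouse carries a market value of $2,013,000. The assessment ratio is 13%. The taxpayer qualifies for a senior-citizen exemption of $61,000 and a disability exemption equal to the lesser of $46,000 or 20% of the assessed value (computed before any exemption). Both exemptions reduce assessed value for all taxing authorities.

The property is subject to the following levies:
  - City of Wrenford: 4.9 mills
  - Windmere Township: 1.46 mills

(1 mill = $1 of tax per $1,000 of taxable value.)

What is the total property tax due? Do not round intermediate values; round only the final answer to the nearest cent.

Assessed value = $2,013,000 × 0.13 = $261,690
Disability exemption = min($46,000, 20% × $261,690) = min($46,000, $52,338) = $46,000 (dollar cap binds)
Taxable value = $261,690 − $61,000 − $46,000 = $154,690
City of Wrenford: $154,690 × 0.0049 = $757.981
Windmere Township: $154,690 × 0.00146 = $225.8474
Total = $983.8284

$983.83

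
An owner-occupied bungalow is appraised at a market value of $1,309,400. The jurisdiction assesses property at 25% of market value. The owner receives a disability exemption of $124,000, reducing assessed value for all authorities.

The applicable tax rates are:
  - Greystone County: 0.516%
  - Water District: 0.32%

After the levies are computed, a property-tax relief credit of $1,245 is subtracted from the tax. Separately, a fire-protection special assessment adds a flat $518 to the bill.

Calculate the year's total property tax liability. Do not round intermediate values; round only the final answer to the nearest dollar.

$973

Assessed value = $1,309,400 × 0.25 = $327,350
Taxable value = $327,350 − $124,000 = $203,350
Greystone County: $203,350 × 0.00516 = $1,049.286
Water District: $203,350 × 0.0032 = $650.72
Levies subtotal = $1,700.006
After credit = $1,700.006 − $1,245 = $455.006
Total = $455.006 + $518 = $973.006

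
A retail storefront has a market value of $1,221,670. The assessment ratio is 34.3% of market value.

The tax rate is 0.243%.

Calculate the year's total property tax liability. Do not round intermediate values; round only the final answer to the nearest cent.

Assessed value = $1,221,670 × 0.343 = $419,032.81
Tax = $419,032.81 × 0.00243 = $1,018.2497283

$1,018.25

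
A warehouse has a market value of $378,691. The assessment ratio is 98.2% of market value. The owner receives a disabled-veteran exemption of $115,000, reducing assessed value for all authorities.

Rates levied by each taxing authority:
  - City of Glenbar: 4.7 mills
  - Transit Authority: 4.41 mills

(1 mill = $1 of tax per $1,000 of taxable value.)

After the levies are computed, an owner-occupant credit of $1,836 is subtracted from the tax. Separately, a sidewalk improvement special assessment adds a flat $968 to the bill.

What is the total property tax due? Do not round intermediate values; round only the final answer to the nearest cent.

$1,472.13

Assessed value = $378,691 × 0.982 = $371,874.562
Taxable value = $371,874.562 − $115,000 = $256,874.562
City of Glenbar: $256,874.562 × 0.0047 = $1,207.3104414
Transit Authority: $256,874.562 × 0.00441 = $1,132.81681842
Levies subtotal = $2,340.12725982
After credit = $2,340.12725982 − $1,836 = $504.12725982
Total = $504.12725982 + $968 = $1,472.12725982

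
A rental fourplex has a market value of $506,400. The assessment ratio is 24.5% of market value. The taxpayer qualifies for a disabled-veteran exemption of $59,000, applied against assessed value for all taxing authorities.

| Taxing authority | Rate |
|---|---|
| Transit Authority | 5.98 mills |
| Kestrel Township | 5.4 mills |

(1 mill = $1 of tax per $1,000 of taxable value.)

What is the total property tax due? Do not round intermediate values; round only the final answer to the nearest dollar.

Assessed value = $506,400 × 0.245 = $124,068
Taxable value = $124,068 − $59,000 = $65,068
Transit Authority: $65,068 × 0.00598 = $389.10664
Kestrel Township: $65,068 × 0.0054 = $351.3672
Total = $389.10664 + $351.3672 = $740.47384

$740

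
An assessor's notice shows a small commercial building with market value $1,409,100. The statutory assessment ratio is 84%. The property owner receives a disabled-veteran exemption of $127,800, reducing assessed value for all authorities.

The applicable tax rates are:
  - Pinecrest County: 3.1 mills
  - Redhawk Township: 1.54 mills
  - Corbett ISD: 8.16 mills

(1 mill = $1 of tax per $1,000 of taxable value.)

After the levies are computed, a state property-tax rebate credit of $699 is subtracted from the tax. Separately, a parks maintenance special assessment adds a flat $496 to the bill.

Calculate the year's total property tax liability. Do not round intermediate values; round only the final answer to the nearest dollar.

$13,312

Assessed value = $1,409,100 × 0.84 = $1,183,644
Taxable value = $1,183,644 − $127,800 = $1,055,844
Pinecrest County: $1,055,844 × 0.0031 = $3,273.1164
Redhawk Township: $1,055,844 × 0.00154 = $1,625.99976
Corbett ISD: $1,055,844 × 0.00816 = $8,615.68704
Levies subtotal = $13,514.8032
After credit = $13,514.8032 − $699 = $12,815.8032
Total = $12,815.8032 + $496 = $13,311.8032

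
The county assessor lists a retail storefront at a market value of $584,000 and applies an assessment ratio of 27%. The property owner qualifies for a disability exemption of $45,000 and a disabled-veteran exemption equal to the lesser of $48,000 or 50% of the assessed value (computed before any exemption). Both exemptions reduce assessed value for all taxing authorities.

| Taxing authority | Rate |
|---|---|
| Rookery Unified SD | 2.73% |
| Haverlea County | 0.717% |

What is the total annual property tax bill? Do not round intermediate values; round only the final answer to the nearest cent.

$2,229.52

Assessed value = $584,000 × 0.27 = $157,680
Disabled-veteran exemption = min($48,000, 50% × $157,680) = min($48,000, $78,840) = $48,000 (dollar cap binds)
Taxable value = $157,680 − $45,000 − $48,000 = $64,680
Rookery Unified SD: $64,680 × 0.0273 = $1,765.764
Haverlea County: $64,680 × 0.00717 = $463.7556
Total = $2,229.5196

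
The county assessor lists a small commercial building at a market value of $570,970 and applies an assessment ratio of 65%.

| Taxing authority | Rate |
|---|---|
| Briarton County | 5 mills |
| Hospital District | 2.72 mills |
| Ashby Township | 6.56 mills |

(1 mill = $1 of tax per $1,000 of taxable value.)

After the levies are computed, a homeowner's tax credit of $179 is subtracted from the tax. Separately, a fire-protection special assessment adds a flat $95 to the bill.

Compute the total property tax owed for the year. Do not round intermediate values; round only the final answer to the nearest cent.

Assessed value = $570,970 × 0.65 = $371,130.5
Briarton County: $371,130.5 × 0.005 = $1,855.6525
Hospital District: $371,130.5 × 0.00272 = $1,009.47496
Ashby Township: $371,130.5 × 0.00656 = $2,434.61608
Levies subtotal = $5,299.74354
After credit = $5,299.74354 − $179 = $5,120.74354
Total = $5,120.74354 + $95 = $5,215.74354

$5,215.74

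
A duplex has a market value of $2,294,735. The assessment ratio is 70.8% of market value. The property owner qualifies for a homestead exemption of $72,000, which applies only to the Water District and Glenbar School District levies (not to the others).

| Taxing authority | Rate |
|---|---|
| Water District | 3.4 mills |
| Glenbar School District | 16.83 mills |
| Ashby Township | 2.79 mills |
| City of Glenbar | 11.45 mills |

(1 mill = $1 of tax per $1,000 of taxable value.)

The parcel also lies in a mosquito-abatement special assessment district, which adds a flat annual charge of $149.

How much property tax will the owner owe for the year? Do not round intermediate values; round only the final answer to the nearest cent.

Assessed value = $2,294,735 × 0.708 = $1,624,672.38
Water District: ($1,624,672.38 − $72,000) × 0.0034 = $1,552,672.38 × 0.0034 = $5,279.086092
Glenbar School District: ($1,624,672.38 − $72,000) × 0.01683 = $1,552,672.38 × 0.01683 = $26,131.4761554
Ashby Township: $1,624,672.38 × 0.00279 = $4,532.8359402
City of Glenbar: $1,624,672.38 × 0.01145 = $18,602.498751
Levies subtotal = $54,545.8969386
Total = $54,545.8969386 + $149 = $54,694.8969386

$54,694.90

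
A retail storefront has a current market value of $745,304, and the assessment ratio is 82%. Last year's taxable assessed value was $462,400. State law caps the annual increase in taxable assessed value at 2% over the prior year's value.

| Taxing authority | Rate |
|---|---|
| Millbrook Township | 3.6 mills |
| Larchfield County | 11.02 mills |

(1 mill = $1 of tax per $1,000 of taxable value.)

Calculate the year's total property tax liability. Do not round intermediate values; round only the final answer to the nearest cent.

Uncapped assessed value = $745,304 × 0.82 = $611,149.28
Cap limit = $462,400 × 1.02 = $471,648
Taxable assessed value = min($611,149.28, $471,648) = $471,648 (cap binds)
Millbrook Township: $471,648 × 0.0036 = $1,697.9328
Larchfield County: $471,648 × 0.01102 = $5,197.56096
Total = $6,895.49376

$6,895.49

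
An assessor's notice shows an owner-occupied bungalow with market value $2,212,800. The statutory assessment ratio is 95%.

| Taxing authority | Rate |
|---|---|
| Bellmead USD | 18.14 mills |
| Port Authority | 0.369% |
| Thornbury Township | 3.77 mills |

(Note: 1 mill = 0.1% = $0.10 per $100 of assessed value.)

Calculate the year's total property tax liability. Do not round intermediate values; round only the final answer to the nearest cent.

Assessed value = $2,212,800 × 0.95 = $2,102,160
Bellmead USD: $2,102,160 × 0.01814 = $38,133.1824
Port Authority: $2,102,160 × 0.00369 = $7,756.9704
Thornbury Township: $2,102,160 × 0.00377 = $7,925.1432
Total = $53,815.296

$53,815.30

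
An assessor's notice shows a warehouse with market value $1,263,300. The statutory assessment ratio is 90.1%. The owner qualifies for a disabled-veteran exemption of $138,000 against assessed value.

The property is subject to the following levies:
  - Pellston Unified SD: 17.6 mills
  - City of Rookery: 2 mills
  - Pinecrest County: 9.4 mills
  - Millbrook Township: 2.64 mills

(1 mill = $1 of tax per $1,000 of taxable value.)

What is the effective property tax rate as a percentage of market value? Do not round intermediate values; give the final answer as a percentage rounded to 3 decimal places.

Assessed value = $1,263,300 × 0.901 = $1,138,233.3
Taxable value = $1,138,233.3 − $138,000 = $1,000,233.3
Pellston Unified SD: $1,000,233.3 × 0.0176 = $17,604.10608
City of Rookery: $1,000,233.3 × 0.002 = $2,000.4666
Pinecrest County: $1,000,233.3 × 0.0094 = $9,402.19302
Millbrook Township: $1,000,233.3 × 0.00264 = $2,640.615912
Total tax = $31,647.381612
Effective rate = $31,647.381612 ÷ $1,263,300 = 2.505% of market value

2.505%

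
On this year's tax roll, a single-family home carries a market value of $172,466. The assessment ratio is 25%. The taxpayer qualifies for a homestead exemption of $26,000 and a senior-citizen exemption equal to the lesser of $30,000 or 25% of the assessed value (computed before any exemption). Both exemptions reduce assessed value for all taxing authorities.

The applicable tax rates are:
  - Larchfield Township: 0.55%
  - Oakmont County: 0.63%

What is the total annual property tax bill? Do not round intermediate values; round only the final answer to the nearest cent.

$74.78

Assessed value = $172,466 × 0.25 = $43,116.5
Senior-citizen exemption = min($30,000, 25% × $43,116.5) = min($30,000, $10,779.125) = $10,779.125 (percentage binds)
Taxable value = $43,116.5 − $26,000 − $10,779.125 = $6,337.375
Larchfield Township: $6,337.375 × 0.0055 = $34.8555625
Oakmont County: $6,337.375 × 0.0063 = $39.9254625
Total = $74.781025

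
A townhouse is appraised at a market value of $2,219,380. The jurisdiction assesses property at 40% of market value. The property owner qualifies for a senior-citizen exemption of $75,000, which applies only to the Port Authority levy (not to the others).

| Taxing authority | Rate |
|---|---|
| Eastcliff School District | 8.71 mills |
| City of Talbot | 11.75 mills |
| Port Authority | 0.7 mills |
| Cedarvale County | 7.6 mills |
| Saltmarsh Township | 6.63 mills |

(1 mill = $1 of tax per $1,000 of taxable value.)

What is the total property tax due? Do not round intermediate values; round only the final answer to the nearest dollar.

Assessed value = $2,219,380 × 0.4 = $887,752
Eastcliff School District: $887,752 × 0.00871 = $7,732.31992
City of Talbot: $887,752 × 0.01175 = $10,431.086
Port Authority: ($887,752 − $75,000) × 0.0007 = $812,752 × 0.0007 = $568.9264
Cedarvale County: $887,752 × 0.0076 = $6,746.9152
Saltmarsh Township: $887,752 × 0.00663 = $5,885.79576
Total = $31,365.04328

$31,365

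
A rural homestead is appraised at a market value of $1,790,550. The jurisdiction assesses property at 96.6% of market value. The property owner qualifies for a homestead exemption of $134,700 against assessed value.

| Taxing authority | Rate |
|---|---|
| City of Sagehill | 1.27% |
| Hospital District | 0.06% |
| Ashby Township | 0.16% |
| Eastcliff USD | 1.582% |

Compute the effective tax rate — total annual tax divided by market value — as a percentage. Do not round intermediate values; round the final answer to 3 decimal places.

2.736%

Assessed value = $1,790,550 × 0.966 = $1,729,671.3
Taxable value = $1,729,671.3 − $134,700 = $1,594,971.3
City of Sagehill: $1,594,971.3 × 0.0127 = $20,256.13551
Hospital District: $1,594,971.3 × 0.0006 = $956.98278
Ashby Township: $1,594,971.3 × 0.0016 = $2,551.95408
Eastcliff USD: $1,594,971.3 × 0.01582 = $25,232.445966
Total tax = $48,997.518336
Effective rate = $48,997.518336 ÷ $1,790,550 = 2.736% of market value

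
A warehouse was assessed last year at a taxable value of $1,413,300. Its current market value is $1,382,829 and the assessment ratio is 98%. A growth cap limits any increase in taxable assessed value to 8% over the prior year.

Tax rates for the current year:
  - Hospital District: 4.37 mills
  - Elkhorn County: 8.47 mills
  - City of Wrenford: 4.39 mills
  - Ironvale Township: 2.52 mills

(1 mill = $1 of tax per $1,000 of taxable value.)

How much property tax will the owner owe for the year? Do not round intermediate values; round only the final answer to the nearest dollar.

Uncapped assessed value = $1,382,829 × 0.98 = $1,355,172.42
Cap limit = $1,413,300 × 1.08 = $1,526,364
Taxable assessed value = min($1,355,172.42, $1,526,364) = $1,355,172.42 (cap does not bind)
Hospital District: $1,355,172.42 × 0.00437 = $5,922.1034754
Elkhorn County: $1,355,172.42 × 0.00847 = $11,478.3103974
City of Wrenford: $1,355,172.42 × 0.00439 = $5,949.2069238
Ironvale Township: $1,355,172.42 × 0.00252 = $3,415.0344984
Total = $26,764.655295

$26,765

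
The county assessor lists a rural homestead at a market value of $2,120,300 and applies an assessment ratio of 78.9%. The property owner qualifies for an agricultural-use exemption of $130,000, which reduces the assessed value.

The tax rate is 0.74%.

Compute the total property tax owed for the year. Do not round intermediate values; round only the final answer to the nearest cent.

Assessed value = $2,120,300 × 0.789 = $1,672,916.7
Taxable value = $1,672,916.7 − $130,000 = $1,542,916.7
Tax = $1,542,916.7 × 0.0074 = $11,417.58358

$11,417.58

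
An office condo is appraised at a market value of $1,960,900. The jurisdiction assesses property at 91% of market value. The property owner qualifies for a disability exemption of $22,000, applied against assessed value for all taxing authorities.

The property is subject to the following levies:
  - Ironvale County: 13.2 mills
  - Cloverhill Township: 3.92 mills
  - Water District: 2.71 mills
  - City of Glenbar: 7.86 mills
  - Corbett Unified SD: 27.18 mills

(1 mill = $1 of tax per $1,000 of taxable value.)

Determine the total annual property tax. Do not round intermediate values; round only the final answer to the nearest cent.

Assessed value = $1,960,900 × 0.91 = $1,784,419
Taxable value = $1,784,419 − $22,000 = $1,762,419
Ironvale County: $1,762,419 × 0.0132 = $23,263.9308
Cloverhill Township: $1,762,419 × 0.00392 = $6,908.68248
Water District: $1,762,419 × 0.00271 = $4,776.15549
City of Glenbar: $1,762,419 × 0.00786 = $13,852.61334
Corbett Unified SD: $1,762,419 × 0.02718 = $47,902.54842
Total = $23,263.9308 + $6,908.68248 + $4,776.15549 + $13,852.61334 + $47,902.54842 = $96,703.93053

$96,703.93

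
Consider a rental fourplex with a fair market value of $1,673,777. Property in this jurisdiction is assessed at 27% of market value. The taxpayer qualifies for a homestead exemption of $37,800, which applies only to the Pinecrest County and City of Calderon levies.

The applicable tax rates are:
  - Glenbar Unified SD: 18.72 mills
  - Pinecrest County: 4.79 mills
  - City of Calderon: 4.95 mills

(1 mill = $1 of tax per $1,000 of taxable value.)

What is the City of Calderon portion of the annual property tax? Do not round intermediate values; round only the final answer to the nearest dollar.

Assessed value = $1,673,777 × 0.27 = $451,919.79
City of Calderon taxable value = $451,919.79 − $37,800 = $414,119.79
City of Calderon levy = $414,119.79 × 0.00495 = $2,049.8929605

$2,050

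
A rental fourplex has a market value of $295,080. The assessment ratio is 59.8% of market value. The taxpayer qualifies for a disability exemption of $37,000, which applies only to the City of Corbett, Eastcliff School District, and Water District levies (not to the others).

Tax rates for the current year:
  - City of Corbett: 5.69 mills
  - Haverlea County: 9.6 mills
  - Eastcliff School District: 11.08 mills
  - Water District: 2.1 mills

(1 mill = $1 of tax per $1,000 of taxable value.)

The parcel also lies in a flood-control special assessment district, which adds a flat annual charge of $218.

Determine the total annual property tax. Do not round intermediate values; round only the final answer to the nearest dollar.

$4,544

Assessed value = $295,080 × 0.598 = $176,457.84
City of Corbett: ($176,457.84 − $37,000) × 0.00569 = $139,457.84 × 0.00569 = $793.5151096
Haverlea County: $176,457.84 × 0.0096 = $1,693.995264
Eastcliff School District: ($176,457.84 − $37,000) × 0.01108 = $139,457.84 × 0.01108 = $1,545.1928672
Water District: ($176,457.84 − $37,000) × 0.0021 = $139,457.84 × 0.0021 = $292.861464
Levies subtotal = $4,325.5647048
Total = $4,325.5647048 + $218 = $4,543.5647048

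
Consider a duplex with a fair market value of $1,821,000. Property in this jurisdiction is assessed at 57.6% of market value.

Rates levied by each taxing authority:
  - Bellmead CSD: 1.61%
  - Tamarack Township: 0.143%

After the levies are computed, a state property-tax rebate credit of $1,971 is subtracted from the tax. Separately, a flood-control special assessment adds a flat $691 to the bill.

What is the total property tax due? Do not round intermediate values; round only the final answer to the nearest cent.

Assessed value = $1,821,000 × 0.576 = $1,048,896
Bellmead CSD: $1,048,896 × 0.0161 = $16,887.2256
Tamarack Township: $1,048,896 × 0.00143 = $1,499.92128
Levies subtotal = $18,387.14688
After credit = $18,387.14688 − $1,971 = $16,416.14688
Total = $16,416.14688 + $691 = $17,107.14688

$17,107.15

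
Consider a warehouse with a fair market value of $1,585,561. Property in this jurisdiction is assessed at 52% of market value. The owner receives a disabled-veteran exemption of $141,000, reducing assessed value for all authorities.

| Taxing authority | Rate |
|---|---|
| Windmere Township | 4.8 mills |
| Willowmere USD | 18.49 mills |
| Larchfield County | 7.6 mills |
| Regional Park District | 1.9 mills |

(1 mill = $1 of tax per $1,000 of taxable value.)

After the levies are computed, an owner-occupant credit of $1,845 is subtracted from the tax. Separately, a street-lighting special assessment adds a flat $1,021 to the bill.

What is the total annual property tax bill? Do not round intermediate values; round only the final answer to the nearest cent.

$21,587.69

Assessed value = $1,585,561 × 0.52 = $824,491.72
Taxable value = $824,491.72 − $141,000 = $683,491.72
Windmere Township: $683,491.72 × 0.0048 = $3,280.760256
Willowmere USD: $683,491.72 × 0.01849 = $12,637.7619028
Larchfield County: $683,491.72 × 0.0076 = $5,194.537072
Regional Park District: $683,491.72 × 0.0019 = $1,298.634268
Levies subtotal = $22,411.6934988
After credit = $22,411.6934988 − $1,845 = $20,566.6934988
Total = $20,566.6934988 + $1,021 = $21,587.6934988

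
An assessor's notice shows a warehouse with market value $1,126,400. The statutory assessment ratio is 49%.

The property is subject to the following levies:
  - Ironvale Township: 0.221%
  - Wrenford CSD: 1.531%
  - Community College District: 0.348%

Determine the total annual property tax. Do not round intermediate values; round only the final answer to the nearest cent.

$11,590.66

Assessed value = $1,126,400 × 0.49 = $551,936
Ironvale Township: $551,936 × 0.00221 = $1,219.77856
Wrenford CSD: $551,936 × 0.01531 = $8,450.14016
Community College District: $551,936 × 0.00348 = $1,920.73728
Total = $1,219.77856 + $8,450.14016 + $1,920.73728 = $11,590.656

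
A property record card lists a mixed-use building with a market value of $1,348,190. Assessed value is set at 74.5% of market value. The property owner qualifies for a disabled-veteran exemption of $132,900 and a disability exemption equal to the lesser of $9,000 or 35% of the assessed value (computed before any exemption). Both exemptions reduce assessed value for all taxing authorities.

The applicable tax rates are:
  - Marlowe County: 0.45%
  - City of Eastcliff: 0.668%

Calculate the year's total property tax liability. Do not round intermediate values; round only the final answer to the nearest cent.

$9,642.77

Assessed value = $1,348,190 × 0.745 = $1,004,401.55
Disability exemption = min($9,000, 35% × $1,004,401.55) = min($9,000, $351,540.5425) = $9,000 (dollar cap binds)
Taxable value = $1,004,401.55 − $132,900 − $9,000 = $862,501.55
Marlowe County: $862,501.55 × 0.0045 = $3,881.256975
City of Eastcliff: $862,501.55 × 0.00668 = $5,761.510354
Total = $9,642.767329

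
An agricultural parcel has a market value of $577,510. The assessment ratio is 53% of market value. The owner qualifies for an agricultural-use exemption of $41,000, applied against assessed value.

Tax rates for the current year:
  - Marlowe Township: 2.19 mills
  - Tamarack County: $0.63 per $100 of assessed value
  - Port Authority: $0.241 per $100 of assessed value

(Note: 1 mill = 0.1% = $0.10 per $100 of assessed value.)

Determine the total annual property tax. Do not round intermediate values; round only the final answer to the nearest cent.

$2,889.38

Assessed value = $577,510 × 0.53 = $306,080.3
Taxable value = $306,080.3 − $41,000 = $265,080.3
Marlowe Township: $265,080.3 × 0.00219 = $580.525857
Tamarack County: $265,080.3 × 0.0063 = $1,670.00589
Port Authority: $265,080.3 × 0.00241 = $638.843523
Total = $2,889.37527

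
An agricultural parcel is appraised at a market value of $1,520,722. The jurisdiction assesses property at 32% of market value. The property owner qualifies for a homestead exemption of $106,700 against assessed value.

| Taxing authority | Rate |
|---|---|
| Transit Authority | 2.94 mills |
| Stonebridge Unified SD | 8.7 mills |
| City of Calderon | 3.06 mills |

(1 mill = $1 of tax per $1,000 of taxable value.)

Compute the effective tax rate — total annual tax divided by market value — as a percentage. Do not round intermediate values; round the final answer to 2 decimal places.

Assessed value = $1,520,722 × 0.32 = $486,631.04
Taxable value = $486,631.04 − $106,700 = $379,931.04
Transit Authority: $379,931.04 × 0.00294 = $1,116.9972576
Stonebridge Unified SD: $379,931.04 × 0.0087 = $3,305.400048
City of Calderon: $379,931.04 × 0.00306 = $1,162.5889824
Total tax = $5,584.986288
Effective rate = $5,584.986288 ÷ $1,520,722 = 0.37% of market value

0.37%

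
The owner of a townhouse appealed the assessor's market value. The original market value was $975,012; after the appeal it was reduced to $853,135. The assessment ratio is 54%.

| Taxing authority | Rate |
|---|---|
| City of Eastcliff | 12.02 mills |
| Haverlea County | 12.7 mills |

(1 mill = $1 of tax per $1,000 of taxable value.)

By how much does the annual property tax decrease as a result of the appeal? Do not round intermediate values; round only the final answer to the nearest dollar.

$1,627

Old assessed value = $975,012 × 0.54 = $526,506.48
New assessed value = $853,135 × 0.54 = $460,692.9
Combined rate = 0.01202 + 0.0127 = 0.02472
Old tax = $526,506.48 × 0.02472 = $13,015.2401856
New tax = $460,692.9 × 0.02472 = $11,388.328488
Reduction = $13,015.2401856 − $11,388.328488 = $1,626.9116976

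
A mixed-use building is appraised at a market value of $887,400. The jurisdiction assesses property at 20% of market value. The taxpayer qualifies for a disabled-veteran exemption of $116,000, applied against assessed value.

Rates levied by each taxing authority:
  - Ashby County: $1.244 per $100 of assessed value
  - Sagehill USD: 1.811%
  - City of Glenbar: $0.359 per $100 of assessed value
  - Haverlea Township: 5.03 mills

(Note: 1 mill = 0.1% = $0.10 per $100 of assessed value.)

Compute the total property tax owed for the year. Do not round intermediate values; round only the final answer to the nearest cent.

Assessed value = $887,400 × 0.2 = $177,480
Taxable value = $177,480 − $116,000 = $61,480
Ashby County: $61,480 × 0.01244 = $764.8112
Sagehill USD: $61,480 × 0.01811 = $1,113.4028
City of Glenbar: $61,480 × 0.00359 = $220.7132
Haverlea Township: $61,480 × 0.00503 = $309.2444
Total = $2,408.1716

$2,408.17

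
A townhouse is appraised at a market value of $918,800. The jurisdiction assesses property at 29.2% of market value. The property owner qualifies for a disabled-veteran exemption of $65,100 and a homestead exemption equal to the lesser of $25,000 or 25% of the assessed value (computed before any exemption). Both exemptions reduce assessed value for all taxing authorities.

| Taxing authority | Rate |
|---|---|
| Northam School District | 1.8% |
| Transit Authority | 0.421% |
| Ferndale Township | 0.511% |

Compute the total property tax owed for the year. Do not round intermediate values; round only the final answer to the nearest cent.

$4,868.14

Assessed value = $918,800 × 0.292 = $268,289.6
Homestead exemption = min($25,000, 25% × $268,289.6) = min($25,000, $67,072.4) = $25,000 (dollar cap binds)
Taxable value = $268,289.6 − $65,100 − $25,000 = $178,189.6
Northam School District: $178,189.6 × 0.018 = $3,207.4128
Transit Authority: $178,189.6 × 0.00421 = $750.178216
Ferndale Township: $178,189.6 × 0.00511 = $910.548856
Total = $4,868.139872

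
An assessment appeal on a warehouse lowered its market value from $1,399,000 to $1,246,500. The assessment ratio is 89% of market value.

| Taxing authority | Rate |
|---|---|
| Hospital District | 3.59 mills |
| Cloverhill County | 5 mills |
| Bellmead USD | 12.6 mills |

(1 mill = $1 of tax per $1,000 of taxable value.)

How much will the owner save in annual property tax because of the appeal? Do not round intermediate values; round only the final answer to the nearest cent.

$2,876.01

Old assessed value = $1,399,000 × 0.89 = $1,245,110
New assessed value = $1,246,500 × 0.89 = $1,109,385
Combined rate = 0.00359 + 0.005 + 0.0126 = 0.02119
Old tax = $1,245,110 × 0.02119 = $26,383.8809
New tax = $1,109,385 × 0.02119 = $23,507.86815
Reduction = $26,383.8809 − $23,507.86815 = $2,876.01275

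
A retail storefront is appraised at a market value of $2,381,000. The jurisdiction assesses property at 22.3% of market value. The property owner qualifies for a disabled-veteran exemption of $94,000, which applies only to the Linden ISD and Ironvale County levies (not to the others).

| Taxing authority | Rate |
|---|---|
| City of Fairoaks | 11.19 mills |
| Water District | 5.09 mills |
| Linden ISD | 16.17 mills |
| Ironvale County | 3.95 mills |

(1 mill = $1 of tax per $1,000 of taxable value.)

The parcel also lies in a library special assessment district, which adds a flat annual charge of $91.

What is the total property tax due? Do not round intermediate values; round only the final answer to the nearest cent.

$17,526.77

Assessed value = $2,381,000 × 0.223 = $530,963
City of Fairoaks: $530,963 × 0.01119 = $5,941.47597
Water District: $530,963 × 0.00509 = $2,702.60167
Linden ISD: ($530,963 − $94,000) × 0.01617 = $436,963 × 0.01617 = $7,065.69171
Ironvale County: ($530,963 − $94,000) × 0.00395 = $436,963 × 0.00395 = $1,726.00385
Levies subtotal = $17,435.7732
Total = $17,435.7732 + $91 = $17,526.7732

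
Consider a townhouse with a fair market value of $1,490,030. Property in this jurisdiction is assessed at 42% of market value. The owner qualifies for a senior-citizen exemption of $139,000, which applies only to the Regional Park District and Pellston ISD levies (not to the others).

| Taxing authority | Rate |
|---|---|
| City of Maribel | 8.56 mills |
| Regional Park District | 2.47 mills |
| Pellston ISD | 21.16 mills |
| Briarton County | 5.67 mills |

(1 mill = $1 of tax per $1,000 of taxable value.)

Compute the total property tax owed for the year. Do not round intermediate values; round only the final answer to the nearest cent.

Assessed value = $1,490,030 × 0.42 = $625,812.6
City of Maribel: $625,812.6 × 0.00856 = $5,356.955856
Regional Park District: ($625,812.6 − $139,000) × 0.00247 = $486,812.6 × 0.00247 = $1,202.427122
Pellston ISD: ($625,812.6 − $139,000) × 0.02116 = $486,812.6 × 0.02116 = $10,300.954616
Briarton County: $625,812.6 × 0.00567 = $3,548.357442
Total = $20,408.695036

$20,408.70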